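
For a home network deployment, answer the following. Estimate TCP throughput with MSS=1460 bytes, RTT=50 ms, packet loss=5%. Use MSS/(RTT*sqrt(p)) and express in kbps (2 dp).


Given: MSS = 1460 bytes, RTT = 50 ms, loss = 5%
RTT in seconds = 50 / 1000 = 0.05
Loss rate = 5% = 0.05
sqrt(loss) = sqrt(0.05) = 0.223606797750
Throughput (bytes/s) = 1460 / (0.05 * 0.223606797750) = 130586.3699
Throughput (kbps) = 130586.3699 * 8 / 1000 = 1044.690959 -> 1044.69 kbps (2 dp)

1044.69


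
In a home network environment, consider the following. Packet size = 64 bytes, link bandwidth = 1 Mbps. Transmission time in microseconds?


Given: packet = 64 bytes, bandwidth = 1 Mbps
Packet in bits = 64 * 8 = 512 bits
Bandwidth = 1 * 10^6 = 1000000 bps
Time = 512 / 1000000 seconds
Time in us = 512 * 10^6 / 1000000 = 512

512


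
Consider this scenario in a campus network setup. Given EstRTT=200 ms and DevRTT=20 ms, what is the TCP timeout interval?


Given: EstRTT = 200 ms, DevRTT = 20 ms
Timeout = EstRTT + 4 * DevRTT
4 * DevRTT = 4 * 20 = 80
Timeout = 200 + 80 = 280 ms

280


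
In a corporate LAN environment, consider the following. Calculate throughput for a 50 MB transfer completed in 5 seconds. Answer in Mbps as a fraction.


Given: file = 50 MB, time = 5 s
File in Mb = 50 * 8 = 400 Mb
Throughput = 400 / 5 Mbps
Throughput = 80 Mbps

80


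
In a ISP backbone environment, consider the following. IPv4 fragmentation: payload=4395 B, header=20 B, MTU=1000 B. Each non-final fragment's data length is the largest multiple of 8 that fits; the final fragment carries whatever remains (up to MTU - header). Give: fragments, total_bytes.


Max data per non-final fragment = floor((MTU - header)/8)*8 = floor((1000 - 20)/8)*8 = floor(980/8)*8 = 976 B
Final fragment needs no 8-byte alignment: it can carry up to MTU - header = 980 B
Non-final fragments needed = ceil((payload - 980) / 976) = ceil(3415/976) = ceil(3.4990) = 4
Number of fragments = 4 + 1 = 5
Fragment sizes (data): 4 * 976 B + 491 B (last, 491 <= 980 OK)
Total bytes sent = payload + n_frags * header = 4395 + 5*20 = 4395 + 100 = 4495 B

5, 4495


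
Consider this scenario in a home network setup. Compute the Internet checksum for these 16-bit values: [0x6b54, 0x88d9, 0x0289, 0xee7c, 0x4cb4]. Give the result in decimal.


Given words: [0x6b54, 0x88d9, 0x0289, 0xee7c, 0x4cb4]
Step 1: Sum all words
Raw sum = 27476 + 35033 + 649 + 61052 + 19636 = 143846
Step 2: Fold carry: (12774 + 2) = 12776
One's complement = ~12776 & 0xFFFF = 52759

52759


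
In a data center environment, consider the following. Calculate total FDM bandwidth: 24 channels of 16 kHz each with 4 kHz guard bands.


Given: 24 channels, 16 kHz each, guard = 4 kHz
Channel bandwidth = 24 * 16 = 384 kHz
Guard bands = 23 gaps * 4 kHz = 92 kHz
Total = 384 + 92 = 476 kHz

476


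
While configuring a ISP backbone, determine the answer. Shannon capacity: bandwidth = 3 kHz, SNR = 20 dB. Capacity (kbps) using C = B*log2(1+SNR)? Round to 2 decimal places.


Given: B = 3 kHz, SNR = 20 dB
SNR linear = 10^(20/10) = 100
1 + SNR = 101
log2(101) = 6.6582114828
C = 3 * 1000 * 6.6582114828 = 19974.6344 bps
C = 19.974634 kbps -> 19.97 kbps (2 dp)

19.97


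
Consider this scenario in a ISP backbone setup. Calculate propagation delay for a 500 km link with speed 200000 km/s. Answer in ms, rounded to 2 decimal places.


Given: distance = 500 km, speed = 200000 km/s
Delay = distance / speed = 500 / 200000 seconds
Delay in ms = 500 * 1000 / 200000
Delay = 2.5000 ms
Rounded to 2 dp = 2.50 ms

2.50


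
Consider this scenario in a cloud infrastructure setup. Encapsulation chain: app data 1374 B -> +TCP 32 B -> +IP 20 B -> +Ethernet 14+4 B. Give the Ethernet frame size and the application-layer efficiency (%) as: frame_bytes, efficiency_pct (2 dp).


TCP segment = 1374 + 32 = 1406 B
IP packet = 1406 + 20 = 1426 B
Ethernet frame = 1426 + 14 + 4 = 1444 B
Efficiency = app / frame = 1374 / 1444 = 0.951524 = 95.1524% -> 95.15% (2 dp)

1444, 95.15


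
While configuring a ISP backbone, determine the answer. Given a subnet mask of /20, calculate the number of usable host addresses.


Given: subnet mask /20
Host bits = 32 - 20 = 12
Total addresses = 2^12 = 4096
Usable hosts = 4096 - 2 (network + broadcast) = 4094

4094


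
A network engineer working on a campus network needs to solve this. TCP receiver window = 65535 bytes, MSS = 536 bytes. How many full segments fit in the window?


Given: RWND = 65535 bytes, MSS = 536 bytes
Full segments = floor(RWND / MSS)
Full segments = floor(65535 / 536)
Full segments = floor(122.2668) = 122

122


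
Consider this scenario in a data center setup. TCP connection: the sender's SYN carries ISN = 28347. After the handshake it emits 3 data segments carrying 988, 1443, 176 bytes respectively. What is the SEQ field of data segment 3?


The SYN occupies sequence number ISN = 28347, so the first data byte is ISN + 1 = 28348.
SEQ of data segment i = (ISN + 1) + sum of payload sizes of segments 1..i-1.
Segment 1: SEQ = 28348, payload = 988 bytes
Segment 2: SEQ = 29336, payload = 1443 bytes
Segment 3: SEQ = 30779, payload = 176 bytes
SEQ of segment 3 = 28348 + 988 + 1443 = 30779

30779


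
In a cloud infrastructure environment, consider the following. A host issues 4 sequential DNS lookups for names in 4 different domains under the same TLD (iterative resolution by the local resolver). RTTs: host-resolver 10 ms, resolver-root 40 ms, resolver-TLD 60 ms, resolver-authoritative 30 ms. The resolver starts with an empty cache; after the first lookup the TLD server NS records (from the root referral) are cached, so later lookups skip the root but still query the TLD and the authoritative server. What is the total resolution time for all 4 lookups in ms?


Lookup 1 (cold cache): local + root + TLD + auth = 10 + 40 + 60 + 30 = 140 ms
Lookups 2..4 (TLD NS cached -> skip root; new domain -> still ask TLD and auth): local + TLD + auth = 10 + 60 + 30 = 100 ms each
Remaining 3 lookups: 3 * 100 = 300 ms
Total = 140 + 300 = 440 ms

440


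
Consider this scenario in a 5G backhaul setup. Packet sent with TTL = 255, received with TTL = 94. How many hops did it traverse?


Given: initial TTL = 255, received TTL = 94
Hops = initial TTL - received TTL
Hops = 255 - 94 = 161

161


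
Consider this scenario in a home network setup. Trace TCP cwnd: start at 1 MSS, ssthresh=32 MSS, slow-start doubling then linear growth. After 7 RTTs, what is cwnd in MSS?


RTT 0: cwnd = 1 MSS (initial)
RTT 1: cwnd = 2 MSS (slow start, doubled)
RTT 2: cwnd = 4 MSS (slow start, doubled)
RTT 3: cwnd = 8 MSS (slow start, doubled)
RTT 4: cwnd = 16 MSS (slow start, doubled)
RTT 5: cwnd = 32 MSS (slow start, doubled)
RTT 6: cwnd = 33 MSS (congestion avoidance, +1)
RTT 7: cwnd = 34 MSS (congestion avoidance, +1)

34


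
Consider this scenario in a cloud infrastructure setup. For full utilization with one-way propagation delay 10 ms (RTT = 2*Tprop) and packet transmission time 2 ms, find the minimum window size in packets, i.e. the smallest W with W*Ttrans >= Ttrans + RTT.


Given: Ttrans = 2 ms, RTT = 20 ms (= 2 * Tprop, Tprop = 10 ms)
Time until first ACK returns = Ttrans + RTT = 2 + 20 = 22 ms
Need W * Ttrans >= Ttrans + RTT  ->  W >= (Ttrans + RTT) / Ttrans
(Ttrans + RTT) / Ttrans = 22 / 2 = 11
W_min = ceil(11) = 11

11


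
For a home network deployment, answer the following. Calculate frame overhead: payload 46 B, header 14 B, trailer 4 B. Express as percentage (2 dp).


Given: payload = 46 B, header = 14 B, trailer = 4 B
Overhead bytes = header + trailer = 14 + 4 = 18
Total frame = payload + overhead = 46 + 18 = 64
Overhead % = 18 / 64 * 100 = 28.1250% -> 28.13% (2 dp)

28.13


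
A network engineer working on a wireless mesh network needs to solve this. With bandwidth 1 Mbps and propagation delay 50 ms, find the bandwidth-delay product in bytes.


Given: bandwidth = 1 Mbps, delay = 50 ms
BDP in bits = 1 * 10^6 * 50 / 1000
BDP in bits = 50000
BDP in bytes = 50000 / 8 = 6250

6250


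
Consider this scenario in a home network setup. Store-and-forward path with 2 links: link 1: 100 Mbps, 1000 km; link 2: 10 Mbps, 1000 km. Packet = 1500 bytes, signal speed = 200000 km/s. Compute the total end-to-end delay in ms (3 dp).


Packet = 1500 bytes = 12000 bits. Store-and-forward: sum (t_trans + t_prop) per link.
Link 1: t_trans = 12000/(100*10^6) s = 0.1200 ms; t_prop = 1000/200000 s = 5.0000 ms; subtotal = 5.1200 ms
Link 2: t_trans = 12000/(10*10^6) s = 1.2000 ms; t_prop = 1000/200000 s = 5.0000 ms; subtotal = 6.2000 ms
End-to-end = 5.1200 + 6.2000 = 11.3200 ms -> 11.320 ms (3 dp)

11.320


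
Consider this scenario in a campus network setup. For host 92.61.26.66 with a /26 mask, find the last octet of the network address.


Given: IP = 92.61.26.66, prefix = /26
Subnet mask = 255.255.255.192
Last octet of IP: 66
Last octet of mask: 192
Network last octet = 66 AND 192 = 64

64


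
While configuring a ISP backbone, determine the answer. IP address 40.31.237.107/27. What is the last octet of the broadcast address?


Given: IP = 40.31.237.107, prefix = /27
Host bits = 32 - 27 = 5
Network last octet = 107 AND mask = 96
Host part size = 2^5 - 1 = 31
Broadcast last octet = 96 OR 31 = 127

127


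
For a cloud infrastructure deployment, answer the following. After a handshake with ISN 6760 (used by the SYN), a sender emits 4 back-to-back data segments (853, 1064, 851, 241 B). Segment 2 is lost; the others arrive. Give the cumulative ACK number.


SYN uses sequence number 6760; first data byte = ISN + 1 = 6761.
Segment 1: SEQ = 6761, len = 853 B, covers [6761, 7613]
Segment 2: SEQ = 7614, len = 1064 B, covers [7614, 8677] [LOST]
Segment 3: SEQ = 8678, len = 851 B, covers [8678, 9528]
Segment 4: SEQ = 9529, len = 241 B, covers [9529, 9769]
In-order data received: bytes [6761, 7613] (segments 1..1).
Segment 2 missing -> gap begins at byte 7614; later segments buffered out of order.
Cumulative ACK = next expected in-order byte = 6761 + 853 = 7614

7614


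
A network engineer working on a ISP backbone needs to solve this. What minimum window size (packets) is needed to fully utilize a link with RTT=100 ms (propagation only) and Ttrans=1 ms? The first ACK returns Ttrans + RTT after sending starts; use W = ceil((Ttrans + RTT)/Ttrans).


Given: Ttrans = 1 ms, RTT = 100 ms (= 2 * Tprop, Tprop = 50 ms)
Time until first ACK returns = Ttrans + RTT = 1 + 100 = 101 ms
Need W * Ttrans >= Ttrans + RTT  ->  W >= (Ttrans + RTT) / Ttrans
(Ttrans + RTT) / Ttrans = 101 / 1 = 101
W_min = ceil(101) = 101

101


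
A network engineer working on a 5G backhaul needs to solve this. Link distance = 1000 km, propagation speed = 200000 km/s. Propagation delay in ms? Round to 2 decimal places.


Given: distance = 1000 km, speed = 200000 km/s
Delay = distance / speed = 1000 / 200000 seconds
Delay in ms = 1000 * 1000 / 200000
Delay = 5.0000 ms
Rounded to 2 dp = 5.00 ms

5.00


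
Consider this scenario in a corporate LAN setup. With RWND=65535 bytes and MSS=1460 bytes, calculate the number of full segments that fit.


Given: RWND = 65535 bytes, MSS = 1460 bytes
Full segments = floor(RWND / MSS)
Full segments = floor(65535 / 1460)
Full segments = floor(44.887) = 44

44


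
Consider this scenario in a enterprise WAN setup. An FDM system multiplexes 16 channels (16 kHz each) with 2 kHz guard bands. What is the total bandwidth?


Given: 16 channels, 16 kHz each, guard = 2 kHz
Channel bandwidth = 16 * 16 = 256 kHz
Guard bands = 15 gaps * 2 kHz = 30 kHz
Total = 256 + 30 = 286 kHz

286


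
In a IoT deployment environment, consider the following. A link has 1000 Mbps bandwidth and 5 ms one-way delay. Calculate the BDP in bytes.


Given: bandwidth = 1000 Mbps, delay = 5 ms
BDP in bits = 1000 * 10^6 * 5 / 1000
BDP in bits = 5000000
BDP in bytes = 5000000 / 8 = 625000

625000


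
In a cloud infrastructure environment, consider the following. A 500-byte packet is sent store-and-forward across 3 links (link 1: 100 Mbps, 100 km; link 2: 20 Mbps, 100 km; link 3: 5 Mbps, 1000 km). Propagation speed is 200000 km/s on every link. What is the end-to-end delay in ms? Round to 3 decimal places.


Packet = 500 bytes = 4000 bits. Store-and-forward: sum (t_trans + t_prop) per link.
Link 1: t_trans = 4000/(100*10^6) s = 0.0400 ms; t_prop = 100/200000 s = 0.5000 ms; subtotal = 0.5400 ms
Link 2: t_trans = 4000/(20*10^6) s = 0.2000 ms; t_prop = 100/200000 s = 0.5000 ms; subtotal = 0.7000 ms
Link 3: t_trans = 4000/(5*10^6) s = 0.8000 ms; t_prop = 1000/200000 s = 5.0000 ms; subtotal = 5.8000 ms
End-to-end = 0.5400 + 0.7000 + 5.8000 = 7.0400 ms -> 7.040 ms (3 dp)

7.040


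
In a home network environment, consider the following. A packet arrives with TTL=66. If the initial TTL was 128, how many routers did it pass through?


Given: initial TTL = 128, received TTL = 66
Hops = initial TTL - received TTL
Hops = 128 - 66 = 62

62


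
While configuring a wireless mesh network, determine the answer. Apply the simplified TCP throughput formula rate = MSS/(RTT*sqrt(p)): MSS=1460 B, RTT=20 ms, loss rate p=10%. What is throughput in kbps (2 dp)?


Given: MSS = 1460 bytes, RTT = 20 ms, loss = 10%
RTT in seconds = 20 / 1000 = 0.02
Loss rate = 10% = 0.1
sqrt(loss) = sqrt(0.1) = 0.316227766017
Throughput (bytes/s) = 1460 / (0.02 * 0.316227766017) = 230846.2692
Throughput (kbps) = 230846.2692 * 8 / 1000 = 1846.770154 -> 1846.77 kbps (2 dp)

1846.77


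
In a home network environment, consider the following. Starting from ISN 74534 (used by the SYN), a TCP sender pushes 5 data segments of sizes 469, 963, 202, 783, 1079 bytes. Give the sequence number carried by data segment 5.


The SYN occupies sequence number ISN = 74534, so the first data byte is ISN + 1 = 74535.
SEQ of data segment i = (ISN + 1) + sum of payload sizes of segments 1..i-1.
Segment 1: SEQ = 74535, payload = 469 bytes
Segment 2: SEQ = 75004, payload = 963 bytes
Segment 3: SEQ = 75967, payload = 202 bytes
Segment 4: SEQ = 76169, payload = 783 bytes
Segment 5: SEQ = 76952, payload = 1079 bytes
SEQ of segment 5 = 74535 + 469 + 963 + 202 + 783 = 76952

76952


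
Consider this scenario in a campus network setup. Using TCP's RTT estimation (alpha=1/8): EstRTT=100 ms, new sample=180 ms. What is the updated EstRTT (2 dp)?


Given: EstRTT = 100 ms, SampleRTT = 180 ms, alpha = 1/8
New EstRTT = (1 - alpha) * EstRTT + alpha * SampleRTT
(7/8) * 100 = 87.5
(1/8) * 180 = 22.5
New EstRTT = 87.5 + 22.5 = 110 ms -> 110.00 ms (2 dp)

110.00


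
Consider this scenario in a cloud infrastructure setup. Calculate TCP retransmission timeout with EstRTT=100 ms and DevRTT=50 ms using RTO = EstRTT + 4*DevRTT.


Given: EstRTT = 100 ms, DevRTT = 50 ms
Timeout = EstRTT + 4 * DevRTT
4 * DevRTT = 4 * 50 = 200
Timeout = 100 + 200 = 300 ms

300


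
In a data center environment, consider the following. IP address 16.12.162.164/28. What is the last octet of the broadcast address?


Given: IP = 16.12.162.164, prefix = /28
Host bits = 32 - 28 = 4
Network last octet = 164 AND mask = 160
Host part size = 2^4 - 1 = 15
Broadcast last octet = 160 OR 15 = 175

175


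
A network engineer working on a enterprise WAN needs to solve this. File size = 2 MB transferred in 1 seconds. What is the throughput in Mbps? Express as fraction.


Given: file = 2 MB, time = 1 s
File in Mb = 2 * 8 = 16 Mb
Throughput = 16 / 1 Mbps
Throughput = 16 Mbps

16


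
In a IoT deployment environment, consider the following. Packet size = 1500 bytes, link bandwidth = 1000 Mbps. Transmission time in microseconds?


Given: packet = 1500 bytes, bandwidth = 1000 Mbps
Packet in bits = 1500 * 8 = 12000 bits
Bandwidth = 1000 * 10^6 = 1000000000 bps
Time = 12000 / 1000000000 seconds
Time in us = 12000 * 10^6 / 1000000000 = 12

12


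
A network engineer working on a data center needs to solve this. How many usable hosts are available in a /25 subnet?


Given: subnet mask /25
Host bits = 32 - 25 = 7
Total addresses = 2^7 = 128
Usable hosts = 128 - 2 (network + broadcast) = 126

126


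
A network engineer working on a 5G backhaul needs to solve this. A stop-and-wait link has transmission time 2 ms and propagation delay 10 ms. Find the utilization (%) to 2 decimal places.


Given: Ttrans = 2 ms, Tprop = 10 ms
RTT = 2 * Tprop = 2 * 10 = 20 ms
U = Ttrans / (Ttrans + RTT)
U = 2 / (2 + 20)
U = 2 / 22 = 0.090909
U% = 9.09%

9.09


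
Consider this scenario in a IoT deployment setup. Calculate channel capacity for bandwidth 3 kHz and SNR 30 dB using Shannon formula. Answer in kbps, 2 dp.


Given: B = 3 kHz, SNR = 30 dB
SNR linear = 10^(30/10) = 1000
1 + SNR = 1001
log2(1001) = 9.9672262588
C = 3 * 1000 * 9.9672262588 = 29901.6788 bps
C = 29.901679 kbps -> 29.90 kbps (2 dp)

29.90


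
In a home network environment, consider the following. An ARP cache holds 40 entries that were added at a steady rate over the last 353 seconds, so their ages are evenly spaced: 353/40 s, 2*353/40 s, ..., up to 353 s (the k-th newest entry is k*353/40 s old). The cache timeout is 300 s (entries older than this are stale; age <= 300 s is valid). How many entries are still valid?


Ages are k * 353/40 s for k = 1..40 (spacing = 8.8250 s).
Entry k is valid iff k * 353/40 <= 300 iff k <= 40 * 300 / 353 = 33.9943
n_valid = floor(33.9943) = 33
(n_stale = 40 - 33 = 7)

33


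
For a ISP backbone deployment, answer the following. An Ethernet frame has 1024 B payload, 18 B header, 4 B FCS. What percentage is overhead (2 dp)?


Given: payload = 1024 B, header = 18 B, trailer = 4 B
Overhead bytes = header + trailer = 18 + 4 = 22
Total frame = payload + overhead = 1024 + 22 = 1046
Overhead % = 22 / 1046 * 100 = 2.1033% -> 2.10% (2 dp)

2.10


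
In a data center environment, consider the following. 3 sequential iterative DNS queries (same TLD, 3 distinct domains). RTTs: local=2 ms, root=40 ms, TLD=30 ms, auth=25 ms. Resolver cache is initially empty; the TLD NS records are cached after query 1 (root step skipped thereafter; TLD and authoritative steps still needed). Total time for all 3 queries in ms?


Lookup 1 (cold cache): local + root + TLD + auth = 2 + 40 + 30 + 25 = 97 ms
Lookups 2..3 (TLD NS cached -> skip root; new domain -> still ask TLD and auth): local + TLD + auth = 2 + 30 + 25 = 57 ms each
Remaining 2 lookups: 2 * 57 = 114 ms
Total = 97 + 114 = 211 ms

211


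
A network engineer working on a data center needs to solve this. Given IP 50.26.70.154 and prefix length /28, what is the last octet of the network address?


Given: IP = 50.26.70.154, prefix = /28
Subnet mask = 255.255.255.240
Last octet of IP: 154
Last octet of mask: 240
Network last octet = 154 AND 240 = 144

144


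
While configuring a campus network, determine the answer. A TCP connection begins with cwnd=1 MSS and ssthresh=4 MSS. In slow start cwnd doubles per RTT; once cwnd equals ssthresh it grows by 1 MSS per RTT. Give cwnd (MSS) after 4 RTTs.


RTT 0: cwnd = 1 MSS (initial)
RTT 1: cwnd = 2 MSS (slow start, doubled)
RTT 2: cwnd = 4 MSS (slow start, doubled)
RTT 3: cwnd = 5 MSS (congestion avoidance, +1)
RTT 4: cwnd = 6 MSS (congestion avoidance, +1)

6


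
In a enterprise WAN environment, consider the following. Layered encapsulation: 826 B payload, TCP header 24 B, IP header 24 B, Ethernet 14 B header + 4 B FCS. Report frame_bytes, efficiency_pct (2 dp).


TCP segment = 826 + 24 = 850 B
IP packet = 850 + 24 = 874 B
Ethernet frame = 874 + 14 + 4 = 892 B
Efficiency = app / frame = 826 / 892 = 0.926009 = 92.6009% -> 92.60% (2 dp)

892, 92.60


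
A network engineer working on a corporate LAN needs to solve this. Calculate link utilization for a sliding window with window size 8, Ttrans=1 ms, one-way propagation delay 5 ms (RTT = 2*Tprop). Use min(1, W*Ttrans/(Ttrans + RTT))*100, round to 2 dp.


Given: W = 8, Ttrans = 1 ms, RTT = 10 ms (= 2 * Tprop, Tprop = 5 ms)
Cycle time = Ttrans + RTT = 1 + 10 = 11 ms (first packet sent until its ACK returns)
W * Ttrans = 8 * 1 = 8 ms of sending per cycle
W * Ttrans / (Ttrans + RTT) = 8 / 11 = 0.727273
U = min(1, 0.727273) = 0.727273
U% = 72.73%

72.73


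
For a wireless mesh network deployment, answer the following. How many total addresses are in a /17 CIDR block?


Given: CIDR prefix /17
Host bits = 32 - 17 = 15
Total addresses = 2^15 = 32768

32768


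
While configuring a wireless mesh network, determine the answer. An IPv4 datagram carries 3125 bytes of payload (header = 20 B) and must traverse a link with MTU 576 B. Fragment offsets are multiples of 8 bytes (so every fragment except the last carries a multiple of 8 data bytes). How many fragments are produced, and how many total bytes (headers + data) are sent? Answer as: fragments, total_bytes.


Max data per non-final fragment = floor((MTU - header)/8)*8 = floor((576 - 20)/8)*8 = floor(556/8)*8 = 552 B
Final fragment needs no 8-byte alignment: it can carry up to MTU - header = 556 B
Non-final fragments needed = ceil((payload - 556) / 552) = ceil(2569/552) = ceil(4.6540) = 5
Number of fragments = 5 + 1 = 6
Fragment sizes (data): 5 * 552 B + 365 B (last, 365 <= 556 OK)
Total bytes sent = payload + n_frags * header = 3125 + 6*20 = 3125 + 120 = 3245 B

6, 3245


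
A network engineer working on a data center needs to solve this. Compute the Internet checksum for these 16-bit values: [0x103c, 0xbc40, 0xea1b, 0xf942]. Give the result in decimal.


Given words: [0x103c, 0xbc40, 0xea1b, 0xf942]
Step 1: Sum all words
Raw sum = 4156 + 48192 + 59931 + 63810 = 176089
Step 2: Fold carry: (45017 + 2) = 45019
One's complement = ~45019 & 0xFFFF = 20516

20516


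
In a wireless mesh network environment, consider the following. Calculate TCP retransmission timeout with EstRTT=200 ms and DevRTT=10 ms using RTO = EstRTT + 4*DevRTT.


Given: EstRTT = 200 ms, DevRTT = 10 ms
Timeout = EstRTT + 4 * DevRTT
4 * DevRTT = 4 * 10 = 40
Timeout = 200 + 40 = 240 ms

240


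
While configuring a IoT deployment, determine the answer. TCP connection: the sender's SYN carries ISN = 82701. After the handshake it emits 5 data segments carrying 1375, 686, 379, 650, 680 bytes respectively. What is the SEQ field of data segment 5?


The SYN occupies sequence number ISN = 82701, so the first data byte is ISN + 1 = 82702.
SEQ of data segment i = (ISN + 1) + sum of payload sizes of segments 1..i-1.
Segment 1: SEQ = 82702, payload = 1375 bytes
Segment 2: SEQ = 84077, payload = 686 bytes
Segment 3: SEQ = 84763, payload = 379 bytes
Segment 4: SEQ = 85142, payload = 650 bytes
Segment 5: SEQ = 85792, payload = 680 bytes
SEQ of segment 5 = 82702 + 1375 + 686 + 379 + 650 = 85792

85792


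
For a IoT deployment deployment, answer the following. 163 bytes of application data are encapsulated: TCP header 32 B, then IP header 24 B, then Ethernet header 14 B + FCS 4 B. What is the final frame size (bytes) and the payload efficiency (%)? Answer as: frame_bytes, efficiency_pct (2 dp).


TCP segment = 163 + 32 = 195 B
IP packet = 195 + 24 = 219 B
Ethernet frame = 219 + 14 + 4 = 237 B
Efficiency = app / frame = 163 / 237 = 0.687764 = 68.7764% -> 68.78% (2 dp)

237, 68.78


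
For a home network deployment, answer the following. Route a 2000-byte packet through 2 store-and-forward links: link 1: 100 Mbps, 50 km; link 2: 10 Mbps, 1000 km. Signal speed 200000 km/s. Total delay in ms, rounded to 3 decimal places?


Packet = 2000 bytes = 16000 bits. Store-and-forward: sum (t_trans + t_prop) per link.
Link 1: t_trans = 16000/(100*10^6) s = 0.1600 ms; t_prop = 50/200000 s = 0.2500 ms; subtotal = 0.4100 ms
Link 2: t_trans = 16000/(10*10^6) s = 1.6000 ms; t_prop = 1000/200000 s = 5.0000 ms; subtotal = 6.6000 ms
End-to-end = 0.4100 + 6.6000 = 7.0100 ms -> 7.010 ms (3 dp)

7.010


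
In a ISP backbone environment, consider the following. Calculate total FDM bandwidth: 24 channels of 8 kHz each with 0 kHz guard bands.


Given: 24 channels, 8 kHz each, guard = 0 kHz
Channel bandwidth = 24 * 8 = 192 kHz
Guard bands = 23 gaps * 0 kHz = 0 kHz
Total = 192 + 0 = 192 kHz

192


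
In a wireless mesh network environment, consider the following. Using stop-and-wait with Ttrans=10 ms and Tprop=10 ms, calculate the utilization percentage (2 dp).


Given: Ttrans = 10 ms, Tprop = 10 ms
RTT = 2 * Tprop = 2 * 10 = 20 ms
U = Ttrans / (Ttrans + RTT)
U = 10 / (10 + 20)
U = 10 / 30 = 0.333333
U% = 33.33%

33.33


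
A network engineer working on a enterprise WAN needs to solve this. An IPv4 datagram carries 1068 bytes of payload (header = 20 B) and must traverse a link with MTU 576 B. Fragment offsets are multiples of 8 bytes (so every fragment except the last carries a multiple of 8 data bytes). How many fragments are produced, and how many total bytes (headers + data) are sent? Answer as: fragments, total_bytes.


Max data per non-final fragment = floor((MTU - header)/8)*8 = floor((576 - 20)/8)*8 = floor(556/8)*8 = 552 B
Final fragment needs no 8-byte alignment: it can carry up to MTU - header = 556 B
Non-final fragments needed = ceil((payload - 556) / 552) = ceil(512/552) = ceil(0.9275) = 1
Number of fragments = 1 + 1 = 2
Fragment sizes (data): 1 * 552 B + 516 B (last, 516 <= 556 OK)
Total bytes sent = payload + n_frags * header = 1068 + 2*20 = 1068 + 40 = 1108 B

2, 1108


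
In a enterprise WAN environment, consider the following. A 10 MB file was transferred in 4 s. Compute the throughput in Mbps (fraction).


Given: file = 10 MB, time = 4 s
File in Mb = 10 * 8 = 80 Mb
Throughput = 80 / 4 Mbps
Throughput = 20 Mbps

20


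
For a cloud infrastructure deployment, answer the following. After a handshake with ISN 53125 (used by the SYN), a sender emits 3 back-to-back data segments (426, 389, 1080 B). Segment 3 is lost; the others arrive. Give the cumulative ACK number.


SYN uses sequence number 53125; first data byte = ISN + 1 = 53126.
Segment 1: SEQ = 53126, len = 426 B, covers [53126, 53551]
Segment 2: SEQ = 53552, len = 389 B, covers [53552, 53940]
Segment 3: SEQ = 53941, len = 1080 B, covers [53941, 55020] [LOST]
In-order data received: bytes [53126, 53940] (segments 1..2).
Segment 3 missing -> gap begins at byte 53941.
Cumulative ACK = next expected in-order byte = 53126 + 426 + 389 = 53941

53941


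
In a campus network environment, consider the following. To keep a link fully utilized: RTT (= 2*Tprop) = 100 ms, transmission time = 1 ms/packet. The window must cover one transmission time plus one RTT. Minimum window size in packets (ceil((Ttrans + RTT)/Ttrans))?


Given: Ttrans = 1 ms, RTT = 100 ms (= 2 * Tprop, Tprop = 50 ms)
Time until first ACK returns = Ttrans + RTT = 1 + 100 = 101 ms
Need W * Ttrans >= Ttrans + RTT  ->  W >= (Ttrans + RTT) / Ttrans
(Ttrans + RTT) / Ttrans = 101 / 1 = 101
W_min = ceil(101) = 101

101


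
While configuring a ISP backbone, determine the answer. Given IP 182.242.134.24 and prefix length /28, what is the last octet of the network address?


Given: IP = 182.242.134.24, prefix = /28
Subnet mask = 255.255.255.240
Last octet of IP: 24
Last octet of mask: 240
Network last octet = 24 AND 240 = 16

16


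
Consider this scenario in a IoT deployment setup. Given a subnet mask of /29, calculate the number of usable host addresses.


Given: subnet mask /29
Host bits = 32 - 29 = 3
Total addresses = 2^3 = 8
Usable hosts = 8 - 2 (network + broadcast) = 6

6


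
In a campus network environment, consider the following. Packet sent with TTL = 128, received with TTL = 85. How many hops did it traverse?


Given: initial TTL = 128, received TTL = 85
Hops = initial TTL - received TTL
Hops = 128 - 85 = 43

43


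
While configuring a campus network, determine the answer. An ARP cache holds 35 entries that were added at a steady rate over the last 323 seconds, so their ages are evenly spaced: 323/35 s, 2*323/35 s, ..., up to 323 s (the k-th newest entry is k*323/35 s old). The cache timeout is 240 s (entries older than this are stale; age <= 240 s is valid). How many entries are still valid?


Ages are k * 323/35 s for k = 1..35 (spacing = 9.2286 s).
Entry k is valid iff k * 323/35 <= 240 iff k <= 35 * 240 / 323 = 26.0062
n_valid = floor(26.0062) = 26
(n_stale = 35 - 26 = 9)

26


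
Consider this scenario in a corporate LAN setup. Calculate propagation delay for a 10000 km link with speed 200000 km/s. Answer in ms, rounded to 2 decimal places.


Given: distance = 10000 km, speed = 200000 km/s
Delay = distance / speed = 10000 / 200000 seconds
Delay in ms = 10000 * 1000 / 200000
Delay = 50.0000 ms
Rounded to 2 dp = 50.00 ms

50.00


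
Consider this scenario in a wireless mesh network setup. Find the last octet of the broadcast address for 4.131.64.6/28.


Given: IP = 4.131.64.6, prefix = /28
Host bits = 32 - 28 = 4
Network last octet = 6 AND mask = 0
Host part size = 2^4 - 1 = 15
Broadcast last octet = 0 OR 15 = 15

15


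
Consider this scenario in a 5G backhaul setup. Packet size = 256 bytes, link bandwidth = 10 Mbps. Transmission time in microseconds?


Given: packet = 256 bytes, bandwidth = 10 Mbps
Packet in bits = 256 * 8 = 2048 bits
Bandwidth = 10 * 10^6 = 10000000 bps
Time = 2048 / 10000000 seconds
Time in us = 2048 * 10^6 / 10000000 = 204.8

204.8


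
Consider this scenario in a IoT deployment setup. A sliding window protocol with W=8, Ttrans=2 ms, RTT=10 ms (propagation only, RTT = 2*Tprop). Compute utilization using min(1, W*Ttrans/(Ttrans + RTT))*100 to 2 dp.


Given: W = 8, Ttrans = 2 ms, RTT = 10 ms (= 2 * Tprop, Tprop = 5 ms)
Cycle time = Ttrans + RTT = 2 + 10 = 12 ms (first packet sent until its ACK returns)
W * Ttrans = 8 * 2 = 16 ms of sending per cycle
W * Ttrans / (Ttrans + RTT) = 16 / 12 = 1.333333
U = min(1, 1.333333) = 1.000000
U% = 100.00%

100.00


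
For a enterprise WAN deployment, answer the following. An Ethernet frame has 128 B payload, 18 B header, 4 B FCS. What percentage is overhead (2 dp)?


Given: payload = 128 B, header = 18 B, trailer = 4 B
Overhead bytes = header + trailer = 18 + 4 = 22
Total frame = payload + overhead = 128 + 22 = 150
Overhead % = 22 / 150 * 100 = 14.6667% -> 14.67% (2 dp)

14.67


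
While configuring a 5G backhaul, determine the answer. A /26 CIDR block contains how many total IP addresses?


Given: CIDR prefix /26
Host bits = 32 - 26 = 6
Total addresses = 2^6 = 64

64


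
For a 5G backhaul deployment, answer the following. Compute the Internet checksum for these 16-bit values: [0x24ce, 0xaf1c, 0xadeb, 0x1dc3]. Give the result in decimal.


Given words: [0x24ce, 0xaf1c, 0xadeb, 0x1dc3]
Step 1: Sum all words
Raw sum = 9422 + 44828 + 44523 + 7619 = 106392
Step 2: Fold carry: (40856 + 1) = 40857
One's complement = ~40857 & 0xFFFF = 24678

24678


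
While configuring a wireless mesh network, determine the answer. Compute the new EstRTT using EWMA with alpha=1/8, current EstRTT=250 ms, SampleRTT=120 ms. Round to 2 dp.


Given: EstRTT = 250 ms, SampleRTT = 120 ms, alpha = 1/8
New EstRTT = (1 - alpha) * EstRTT + alpha * SampleRTT
(7/8) * 250 = 218.75
(1/8) * 120 = 15
New EstRTT = 218.75 + 15 = 233.75 ms -> 233.75 ms (2 dp)

233.75


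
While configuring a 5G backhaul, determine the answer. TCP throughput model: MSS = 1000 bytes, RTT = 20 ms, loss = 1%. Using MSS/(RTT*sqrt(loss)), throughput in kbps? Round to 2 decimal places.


Given: MSS = 1000 bytes, RTT = 20 ms, loss = 1%
RTT in seconds = 20 / 1000 = 0.02
Loss rate = 1% = 0.01
sqrt(loss) = sqrt(0.01) = 0.1
Throughput (bytes/s) = 1000 / (0.02 * 0.1) = 500000.0000
Throughput (kbps) = 500000.0000 * 8 / 1000 = 4000.000000 -> 4000.00 kbps (2 dp)

4000.00


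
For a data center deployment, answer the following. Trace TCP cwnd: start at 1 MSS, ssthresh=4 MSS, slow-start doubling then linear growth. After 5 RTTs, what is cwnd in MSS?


RTT 0: cwnd = 1 MSS (initial)
RTT 1: cwnd = 2 MSS (slow start, doubled)
RTT 2: cwnd = 4 MSS (slow start, doubled)
RTT 3: cwnd = 5 MSS (congestion avoidance, +1)
RTT 4: cwnd = 6 MSS (congestion avoidance, +1)
RTT 5: cwnd = 7 MSS (congestion avoidance, +1)

7


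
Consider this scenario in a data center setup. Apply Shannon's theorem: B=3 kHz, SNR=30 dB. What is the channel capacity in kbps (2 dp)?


Given: B = 3 kHz, SNR = 30 dB
SNR linear = 10^(30/10) = 1000
1 + SNR = 1001
log2(1001) = 9.9672262588
C = 3 * 1000 * 9.9672262588 = 29901.6788 bps
C = 29.901679 kbps -> 29.90 kbps (2 dp)

29.90


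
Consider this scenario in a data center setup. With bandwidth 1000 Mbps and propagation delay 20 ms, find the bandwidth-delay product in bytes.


Given: bandwidth = 1000 Mbps, delay = 20 ms
BDP in bits = 1000 * 10^6 * 20 / 1000
BDP in bits = 20000000
BDP in bytes = 20000000 / 8 = 2500000

2500000


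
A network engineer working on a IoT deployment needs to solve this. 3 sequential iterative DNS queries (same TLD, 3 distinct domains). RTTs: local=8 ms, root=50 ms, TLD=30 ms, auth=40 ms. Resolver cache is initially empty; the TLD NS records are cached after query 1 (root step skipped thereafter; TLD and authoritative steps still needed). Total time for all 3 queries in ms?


Lookup 1 (cold cache): local + root + TLD + auth = 8 + 50 + 30 + 40 = 128 ms
Lookups 2..3 (TLD NS cached -> skip root; new domain -> still ask TLD and auth): local + TLD + auth = 8 + 30 + 40 = 78 ms each
Remaining 2 lookups: 2 * 78 = 156 ms
Total = 128 + 156 = 284 ms

284


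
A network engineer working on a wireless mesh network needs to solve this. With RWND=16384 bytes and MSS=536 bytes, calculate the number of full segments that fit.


Given: RWND = 16384 bytes, MSS = 536 bytes
Full segments = floor(RWND / MSS)
Full segments = floor(16384 / 536)
Full segments = floor(30.5672) = 30

30


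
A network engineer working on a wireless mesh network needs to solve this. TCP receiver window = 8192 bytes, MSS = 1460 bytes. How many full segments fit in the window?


Given: RWND = 8192 bytes, MSS = 1460 bytes
Full segments = floor(RWND / MSS)
Full segments = floor(8192 / 1460)
Full segments = floor(5.611) = 5

5


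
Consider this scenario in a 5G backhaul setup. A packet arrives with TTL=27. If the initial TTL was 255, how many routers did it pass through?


Given: initial TTL = 255, received TTL = 27
Hops = initial TTL - received TTL
Hops = 255 - 27 = 228

228


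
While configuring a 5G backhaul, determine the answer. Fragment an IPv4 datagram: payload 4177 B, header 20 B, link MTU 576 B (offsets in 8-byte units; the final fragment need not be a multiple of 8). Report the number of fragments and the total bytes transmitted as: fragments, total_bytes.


Max data per non-final fragment = floor((MTU - header)/8)*8 = floor((576 - 20)/8)*8 = floor(556/8)*8 = 552 B
Final fragment needs no 8-byte alignment: it can carry up to MTU - header = 556 B
Non-final fragments needed = ceil((payload - 556) / 552) = ceil(3621/552) = ceil(6.5598) = 7
Number of fragments = 7 + 1 = 8
Fragment sizes (data): 7 * 552 B + 313 B (last, 313 <= 556 OK)
Total bytes sent = payload + n_frags * header = 4177 + 8*20 = 4177 + 160 = 4337 B

8, 4337


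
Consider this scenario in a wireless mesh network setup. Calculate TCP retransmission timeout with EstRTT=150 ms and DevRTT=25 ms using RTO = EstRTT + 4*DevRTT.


Given: EstRTT = 150 ms, DevRTT = 25 ms
Timeout = EstRTT + 4 * DevRTT
4 * DevRTT = 4 * 25 = 100
Timeout = 150 + 100 = 250 ms

250


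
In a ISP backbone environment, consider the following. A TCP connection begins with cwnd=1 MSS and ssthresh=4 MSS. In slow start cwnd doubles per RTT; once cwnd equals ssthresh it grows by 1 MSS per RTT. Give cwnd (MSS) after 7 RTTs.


RTT 0: cwnd = 1 MSS (initial)
RTT 1: cwnd = 2 MSS (slow start, doubled)
RTT 2: cwnd = 4 MSS (slow start, doubled)
RTT 3: cwnd = 5 MSS (congestion avoidance, +1)
RTT 4: cwnd = 6 MSS (congestion avoidance, +1)
RTT 5: cwnd = 7 MSS (congestion avoidance, +1)
RTT 6: cwnd = 8 MSS (congestion avoidance, +1)
RTT 7: cwnd = 9 MSS (congestion avoidance, +1)

9


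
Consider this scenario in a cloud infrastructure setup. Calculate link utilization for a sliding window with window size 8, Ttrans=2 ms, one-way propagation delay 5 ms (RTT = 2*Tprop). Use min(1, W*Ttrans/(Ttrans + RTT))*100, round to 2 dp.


Given: W = 8, Ttrans = 2 ms, RTT = 10 ms (= 2 * Tprop, Tprop = 5 ms)
Cycle time = Ttrans + RTT = 2 + 10 = 12 ms (first packet sent until its ACK returns)
W * Ttrans = 8 * 2 = 16 ms of sending per cycle
W * Ttrans / (Ttrans + RTT) = 16 / 12 = 1.333333
U = min(1, 1.333333) = 1.000000
U% = 100.00%

100.00


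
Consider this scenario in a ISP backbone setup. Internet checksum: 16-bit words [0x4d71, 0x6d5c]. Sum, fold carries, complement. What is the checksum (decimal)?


Given words: [0x4d71, 0x6d5c]
Step 1: Sum all words
Raw sum = 19825 + 27996 = 47821
One's complement = ~47821 & 0xFFFF = 17714

17714


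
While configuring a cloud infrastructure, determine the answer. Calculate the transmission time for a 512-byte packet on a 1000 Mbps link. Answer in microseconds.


Given: packet = 512 bytes, bandwidth = 1000 Mbps
Packet in bits = 512 * 8 = 4096 bits
Bandwidth = 1000 * 10^6 = 1000000000 bps
Time = 4096 / 1000000000 seconds
Time in us = 4096 * 10^6 / 1000000000 = 4.096

4.096


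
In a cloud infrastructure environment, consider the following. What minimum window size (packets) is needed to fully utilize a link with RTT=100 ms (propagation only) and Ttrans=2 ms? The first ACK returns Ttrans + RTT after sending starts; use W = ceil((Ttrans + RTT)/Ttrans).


Given: Ttrans = 2 ms, RTT = 100 ms (= 2 * Tprop, Tprop = 50 ms)
Time until first ACK returns = Ttrans + RTT = 2 + 100 = 102 ms
Need W * Ttrans >= Ttrans + RTT  ->  W >= (Ttrans + RTT) / Ttrans
(Ttrans + RTT) / Ttrans = 102 / 2 = 51
W_min = ceil(51) = 51

51


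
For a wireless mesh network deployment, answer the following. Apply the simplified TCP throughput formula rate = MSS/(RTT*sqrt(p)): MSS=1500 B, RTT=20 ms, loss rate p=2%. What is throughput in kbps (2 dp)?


Given: MSS = 1500 bytes, RTT = 20 ms, loss = 2%
RTT in seconds = 20 / 1000 = 0.02
Loss rate = 2% = 0.02
sqrt(loss) = sqrt(0.02) = 0.141421356237
Throughput (bytes/s) = 1500 / (0.02 * 0.141421356237) = 530330.0859
Throughput (kbps) = 530330.0859 * 8 / 1000 = 4242.640687 -> 4242.64 kbps (2 dp)

4242.64


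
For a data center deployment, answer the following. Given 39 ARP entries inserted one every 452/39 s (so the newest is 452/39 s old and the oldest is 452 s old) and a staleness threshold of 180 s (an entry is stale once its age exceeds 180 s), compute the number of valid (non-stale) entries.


Ages are k * 452/39 s for k = 1..39 (spacing = 11.5897 s).
Entry k is valid iff k * 452/39 <= 180 iff k <= 39 * 180 / 452 = 15.5310
n_valid = floor(15.5310) = 15
(n_stale = 39 - 15 = 24)

15


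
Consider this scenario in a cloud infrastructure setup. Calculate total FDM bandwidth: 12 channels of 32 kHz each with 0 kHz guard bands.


Given: 12 channels, 32 kHz each, guard = 0 kHz
Channel bandwidth = 12 * 32 = 384 kHz
Guard bands = 11 gaps * 0 kHz = 0 kHz
Total = 384 + 0 = 384 kHz

384


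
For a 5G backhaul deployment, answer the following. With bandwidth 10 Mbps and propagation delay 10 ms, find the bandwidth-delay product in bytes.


Given: bandwidth = 10 Mbps, delay = 10 ms
BDP in bits = 10 * 10^6 * 10 / 1000
BDP in bits = 100000
BDP in bytes = 100000 / 8 = 12500

12500


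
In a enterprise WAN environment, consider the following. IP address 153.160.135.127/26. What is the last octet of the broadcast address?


Given: IP = 153.160.135.127, prefix = /26
Host bits = 32 - 26 = 6
Network last octet = 127 AND mask = 64
Host part size = 2^6 - 1 = 63
Broadcast last octet = 64 OR 63 = 127

127


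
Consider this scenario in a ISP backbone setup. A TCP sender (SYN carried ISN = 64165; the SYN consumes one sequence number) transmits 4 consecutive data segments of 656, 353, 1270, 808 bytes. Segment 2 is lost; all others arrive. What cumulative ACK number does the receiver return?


SYN uses sequence number 64165; first data byte = ISN + 1 = 64166.
Segment 1: SEQ = 64166, len = 656 B, covers [64166, 64821]
Segment 2: SEQ = 64822, len = 353 B, covers [64822, 65174] [LOST]
Segment 3: SEQ = 65175, len = 1270 B, covers [65175, 66444]
Segment 4: SEQ = 66445, len = 808 B, covers [66445, 67252]
In-order data received: bytes [64166, 64821] (segments 1..1).
Segment 2 missing -> gap begins at byte 64822; later segments buffered out of order.
Cumulative ACK = next expected in-order byte = 64166 + 656 = 64822

64822
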